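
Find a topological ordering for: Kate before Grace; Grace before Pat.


Constraints: Kate before Grace; Grace before Pat
Method: repeatedly schedule the remaining task that has no remaining task required before it.
  Step 1: remaining {Kate, Pat, Grace}; every task except Kate still has a predecessor pending → schedule Kate.
  Step 2: remaining {Pat, Grace}; every task except Grace still has a predecessor pending → schedule Grace.
  Step 3: only Pat remains → schedule Pat.
Resulting order:

Kate → Grace → Pat


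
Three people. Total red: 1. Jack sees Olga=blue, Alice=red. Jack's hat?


Total red = 1, seen red = 1
Own red = 1 - 1 = 0
Jack's hat is blue.

blue


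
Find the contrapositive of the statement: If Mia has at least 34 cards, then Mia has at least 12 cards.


Original: If Mia has at least 34 cards, then Mia has at least 12 cards
Contrapositive: If ¬Q, then ¬P
Negate Q: not (Mia has at least 12 cards)
Negate P: not (Mia has at least 34 cards)

If not (Mia has at least 12 cards), then not (Mia has at least 34 cards).


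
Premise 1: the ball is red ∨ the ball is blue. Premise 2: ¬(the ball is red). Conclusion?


Disjunctive syllogism: P ∨ Q, ¬P ⊢ Q
Disjunction: the ball is red ∨ the ball is blue
We know it is not the case that the ball is red.
By disjunctive syllogism, the other disjunct must be true.

The ball is blue


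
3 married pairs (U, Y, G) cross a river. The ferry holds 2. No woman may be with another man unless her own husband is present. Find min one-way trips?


Label couples U, Y, G (H = husband, W = wife).
Counting alone: 6 people, the ferry carries 2 and someone must bring it back, so each round trip nets at most +1 on the far side until the last crossing → at least 9 trips. The jealousy constraint makes 9 impossible; the shortest valid schedule has 11:
1. WU+WY →  (far: WU,WY; near: HU,HY,HG,WG)
2. WU ←       (far: WY; near: HU,HY,HG,WU,WG)
3. WU+WG →  (far: WU,WY,WG; near: HU,HY,HG)
4. WU ←       (far: WY,WG; near: HU,HY,HG,WU)
5. HY+HG →  (far: HY,WY,HG,WG; near: HU,WU)
6. HY+WY ←  (far: HG,WG; near: HU,WU,HY,WY)
7. HU+HY →  (far: HU,HY,HG,WG; near: WU,WY)
8. WG ←       (far: HU,HY,HG; near: WU,WY,WG)
9. WU+WY →  (far: HU,WU,HY,WY,HG; near: WG)
10. HG ←      (far: HU,WU,HY,WY; near: HG,WG)
11. HG+WG → (far: all six; near: empty)
In every state each wife is either with her husband or with no other man.
Minimum trips = 11

11


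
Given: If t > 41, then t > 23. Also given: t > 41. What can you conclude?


Modus ponens: P → Q, P ⊢ Q
P: t > 41
Q: t > 23
We have P → Q and P is true.
By modus ponens, Q must be true.

t > 23


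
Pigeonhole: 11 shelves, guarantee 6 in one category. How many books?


Pigeonhole: to guarantee k in one of n categories, need (k-1)×n + 1.
k = 6, n = 11
Minimum = (6-1) × 11 + 1 = 5 × 11 + 1

56


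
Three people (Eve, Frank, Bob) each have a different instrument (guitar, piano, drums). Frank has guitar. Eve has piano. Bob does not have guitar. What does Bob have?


From clues:
  Frank → guitar
  Eve → piano
By elimination, Bob gets the remaining.

drums


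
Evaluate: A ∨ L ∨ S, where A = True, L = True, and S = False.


A = True, L = True, S = False
Step 1: A ∨ L = True OR True = True
Step 2: True ∨ S = True OR False = True
OR is true when at least one operand is true.

True


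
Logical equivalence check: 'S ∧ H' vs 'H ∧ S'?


Expression 1: S ∧ H
Expression 2: H ∧ S
Truth table (S H | Expr1 Expr2):
  T T |   T     T
  T F |   F     F
  F T |   F     F
  F F |   F     F
All 4 rows agree, so the expressions are logically equivalent.

Yes


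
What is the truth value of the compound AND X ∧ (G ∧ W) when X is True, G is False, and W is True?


X = True, G = False, W = True
Step 1: G ∧ W = False AND True = False
Step 2: X ∧ False = True AND False = False
AND is true only when ALL operands are true.

False


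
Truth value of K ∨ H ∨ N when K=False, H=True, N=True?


K = False, H = True, N = True
Expression: K ∨ H ∨ N
Step 1: K ∨ H = False OR True = True
Step 2: (True) ∨ N = True OR True = True

True


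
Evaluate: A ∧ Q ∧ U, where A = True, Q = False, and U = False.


A = True, Q = False, U = False
Step 1: A ∧ Q = True AND False = False
Step 2: (False) ∧ U = (False) AND False = False
AND is true only when ALL operands are true.

False


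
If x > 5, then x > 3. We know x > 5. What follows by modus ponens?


Modus ponens: P → Q, P ⊢ Q
P: x > 5
Q: x > 3
We have P → Q and P is true.
By modus ponens, Q must be true.

x > 3


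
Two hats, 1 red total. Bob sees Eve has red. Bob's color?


Total red = 1, Eve = red
Red accounted for: 1
Remaining for Bob: 0
Bob's hat is blue.

blue


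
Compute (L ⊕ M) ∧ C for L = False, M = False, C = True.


L = False, M = False, C = True
Step 1: L ⊕ M = False XOR False = False
Step 2: False ∧ C = False AND True = False
XOR true when exactly one of L,M is true; then AND with C.

False


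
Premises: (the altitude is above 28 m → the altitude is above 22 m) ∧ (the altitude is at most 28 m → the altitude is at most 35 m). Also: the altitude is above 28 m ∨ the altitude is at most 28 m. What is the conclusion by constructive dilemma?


Constructive dilemma: (P → Q) ∧ (R → S), P ∨ R ⊢ Q ∨ S
Premise 1: the altitude is above 28 m → the altitude is above 22 m
Premise 2: the altitude is at most 28 m → the altitude is at most 35 m
Premise 3: the altitude is above 28 m ∨ the altitude is at most 28 m
Case 1: Assuming the altitude is above 28 m, then by Premise 1, the altitude is above 22 m.
Case 2: Assuming the altitude is at most 28 m, then by Premise 2, the altitude is at most 35 m.
Since one of the altitude is above 28 m or the altitude is at most 28 m must hold, we get the altitude is above 22 m or the altitude is at most 35 m.

The altitude is above 22 m or the altitude is at most 35 m.


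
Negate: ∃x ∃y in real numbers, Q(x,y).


Original: ∃x ∃y Q(x,y)
Rule: ¬∀→∃, ¬∃→∀, negate predicate.
Negation: ∀x ∀y ¬Q(x,y)

∀x ∀y ¬Q(x,y)


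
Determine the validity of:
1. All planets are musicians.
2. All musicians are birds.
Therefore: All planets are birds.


Premise 1: All planets are musicians.
Premise 2: All musicians are birds.
Conclusion: All planets are birds.
Barbara syllogism (AAA-1): All A are B, All B are C → All A are C.
Middle term (musicians) distributed in premise 2.

Valid


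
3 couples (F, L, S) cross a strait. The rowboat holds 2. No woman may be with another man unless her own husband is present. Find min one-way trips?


Label couples F, L, S (H = husband, W = wife).
Counting alone: 6 people, the rowboat carries 2 and someone must bring it back, so each round trip nets at most +1 on the far side until the last crossing → at least 9 trips. The jealousy constraint makes 9 impossible; the shortest valid schedule has 11:
1. WF+WL →  (far: WF,WL; near: HF,HL,HS,WS)
2. WF ←       (far: WL; near: HF,HL,HS,WF,WS)
3. WF+WS →  (far: WF,WL,WS; near: HF,HL,HS)
4. WF ←       (far: WL,WS; near: HF,HL,HS,WF)
5. HL+HS →  (far: HL,WL,HS,WS; near: HF,WF)
6. HL+WL ←  (far: HS,WS; near: HF,WF,HL,WL)
7. HF+HL →  (far: HF,HL,HS,WS; near: WF,WL)
8. WS ←       (far: HF,HL,HS; near: WF,WL,WS)
9. WF+WL →  (far: HF,WF,HL,WL,HS; near: WS)
10. HS ←      (far: HF,WF,HL,WL; near: HS,WS)
11. HS+WS → (far: all six; near: empty)
In every state each wife is either with her husband or with no other man.
Minimum trips = 11

11


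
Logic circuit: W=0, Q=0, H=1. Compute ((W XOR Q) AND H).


W XOR Q = 0^0 = 0
0 AND 1 = 0

0


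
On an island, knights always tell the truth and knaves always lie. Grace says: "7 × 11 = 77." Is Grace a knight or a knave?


Statement: "7 × 11 = 77."
Actual: 7 × 11 = 77
Claimed: 77
Statement is TRUE → Grace tells the truth → Knight

Knight


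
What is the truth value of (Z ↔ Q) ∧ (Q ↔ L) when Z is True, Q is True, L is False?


Z = True, Q = True, L = False
Step 1: Z ↔ Q is true when Z and Q have the same value. Result: True
Step 2: Q ↔ L is true when Q and L have the same value. Result: False
Step 3: True ∧ False = False

False


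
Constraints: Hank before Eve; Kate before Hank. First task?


Constraints: Hank before Eve; Kate before Hank
The first task can have nothing scheduled before it, so it must never appear on the right of a 'before'.
Tasks appearing after some 'before': Eve, Hank.
The only task not in that list is Kate → it is first.

Kate


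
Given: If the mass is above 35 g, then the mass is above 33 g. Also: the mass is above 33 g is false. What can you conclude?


Modus tollens: P → Q, ¬Q ⊢ ¬P
P: the mass is above 35 g
Q: the mass is above 33 g
We have P → Q and Q is false.
By modus tollens, P must be false.

It is not the case that the mass is above 35 g


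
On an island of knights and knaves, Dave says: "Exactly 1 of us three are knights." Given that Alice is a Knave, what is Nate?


Dave claims exactly 1 knights among Dave, Alice, Nate.
Given: Alice is a Knave.

Case 1: Dave is a Knight (tells truth)
  Then exactly 1 of the three are knights.
  Counting Dave, Alice: 1 knight(s) so far. Need 0 more → Nate = Knave.
Case 2: Dave is a Knave (lies)
  Then the count is NOT 1.
  If Nate = Knight, count = 1 = 1 → claim would be true, contradicts lie.
  If Nate = Knave, count = 0 ≠ 1 → lie confirmed ✓

Nate is a Knave.

Knave


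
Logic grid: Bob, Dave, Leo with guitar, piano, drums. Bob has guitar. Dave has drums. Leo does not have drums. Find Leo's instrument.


From clues:
  Dave → drums
  Bob → guitar
By elimination, Leo gets the remaining.

piano


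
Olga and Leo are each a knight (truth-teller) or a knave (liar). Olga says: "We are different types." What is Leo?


Olga says: "We are different types."
Case 1: Olga is a Knight (truth-teller)
  Statement is true → they ARE different → Leo is a Knave
Case 2: Olga is a Knave (liar)
  Statement is false → they are NOT different → Leo is a Knave
In both cases, Leo is a Knave.

Knave


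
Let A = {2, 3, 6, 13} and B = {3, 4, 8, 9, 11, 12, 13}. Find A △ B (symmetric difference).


A = {2, 3, 6, 13}
B = {3, 4, 8, 9, 11, 12, 13}
Operation: symmetric difference
In A only: [2, 6], in B only: [4, 8, 9, 11, 12]

{2, 4, 6, 8, 9, 11, 12}


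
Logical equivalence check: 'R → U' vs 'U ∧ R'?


Expression 1: R → U
Expression 2: U ∧ R
Truth table (R U | Expr1 Expr2):
  T T |   T     T
  T F |   F     F
  F T |   T     F   ← differ
  F F |   T     F   ← differ
Counterexample: R=F, U=T gives Expr1 = T but Expr2 = F, so the expressions are NOT logically equivalent.

No


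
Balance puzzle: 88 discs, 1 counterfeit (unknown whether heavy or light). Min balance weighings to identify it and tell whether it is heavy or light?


Let n = 88. 176 possibilities (n discs × lighter/heavier); each weighing has 3 outcomes.
Bound for k weighings: say the first weighing puts j discs on each pan. If it tips, the 2j weighed discs remain suspects (each with a known direction) and k-1 weighings give 3^(k-1) outcomes; 3^(k-1) is odd, so 2j ≤ 3^(k-1) - 1. If it balances, the n - 2j unweighed discs remain with direction unknown: 2(n - 2j) ≤ 3^(k-1) - 1 by the same parity argument. Adding, n ≤ (3^(k-1) - 1) + (3^(k-1) - 1)/2 = (3^k - 3)/2, and the classical three-group strategy achieves this (3 discs in 2 weighings, 12 in 3, 39 in 4, 120 in 5).
So we need the smallest k with (3^k - 3)/2 ≥ 88.
k = 4: (3^4 - 3)/2 = 39 < 88 ✗
k = 5: (3^5 - 3)/2 = 120 ≥ 88 ✓

5


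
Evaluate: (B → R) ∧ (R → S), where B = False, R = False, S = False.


B = False, R = False, S = False
Step 1: B → R is false only when B=True and R=False. Result: True
Step 2: R → S is false only when R=True and S=False. Result: True
Step 3: True ∧ True = True

True


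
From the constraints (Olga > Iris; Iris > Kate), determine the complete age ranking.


Constraints: Olga > Iris; Iris > Kate
Method: at each step, the next-highest is the one remaining person who never appears on the smaller side of a constraint between remaining people.
  Step 1: remaining {Iris, Olga, Kate}; on the smaller side: {Iris, Kate} → Olga is next (Olga > Iris).
  Step 2: remaining {Iris, Kate}; on the smaller side: {Kate} → Iris is next (Iris > Kate).
  Step 3: only Kate remains → lowest.
Final ranking (highest to lowest):

Olga > Iris > Kate


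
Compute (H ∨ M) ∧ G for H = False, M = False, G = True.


H = False, M = False, G = True
Step 1: H ∨ M = False OR False = False
Step 2: False ∧ G = False AND True = False
OR is true when at least one operand is true; AND requires both.

False


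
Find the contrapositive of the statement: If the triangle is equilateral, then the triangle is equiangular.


Original: If the triangle is equilateral, then the triangle is equiangular
Contrapositive: If ¬Q, then ¬P
Negate Q: not (the triangle is equiangular)
Negate P: not (the triangle is equilateral)

If not (the triangle is equiangular), then not (the triangle is equilateral).


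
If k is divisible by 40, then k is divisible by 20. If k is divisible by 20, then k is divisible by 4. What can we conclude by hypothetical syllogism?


Hypothetical syllogism: P → Q, Q → R ⊢ P → R
Premise 1: k is divisible by 40 → k is divisible by 20
Premise 2: k is divisible by 20 → k is divisible by 4
Chain the implications: the middle term (k is divisible by 20) links the two.
Conclusion: If k is divisible by 40, then k is divisible by 4.

If k is divisible by 40, then k is divisible by 4.


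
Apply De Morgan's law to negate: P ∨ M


De Morgan's law: ¬(P ∨ Q) ≡ ¬P ∧ ¬Q
¬(P ∨ M) = ¬P ∧ ¬M

¬P ∧ ¬M


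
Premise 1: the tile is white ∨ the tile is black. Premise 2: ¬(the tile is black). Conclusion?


Disjunctive syllogism: P ∨ Q, ¬P ⊢ Q
Disjunction: the tile is white ∨ the tile is black
We know it is not the case that the tile is black.
By disjunctive syllogism, the other disjunct must be true.

The tile is white


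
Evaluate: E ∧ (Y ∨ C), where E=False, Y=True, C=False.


E = False, Y = True, C = False
Expression: E ∧ (Y ∨ C)
Step 1: Y ∨ C = True OR False = True
Step 2: E ∧ (True) = False AND True = False

False


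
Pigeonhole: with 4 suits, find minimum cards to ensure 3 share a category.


Pigeonhole: to guarantee k in one of n categories, need (k-1)×n + 1.
k = 3, n = 4
Minimum = (3-1) × 4 + 1 = 2 × 4 + 1

9


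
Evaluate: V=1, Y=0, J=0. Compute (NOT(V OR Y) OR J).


V OR Y = 1
NOT(1) = 0
0 OR 0 = 0

0


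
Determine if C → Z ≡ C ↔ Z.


Expression 1: C → Z
Expression 2: C ↔ Z
Truth table (C Z | Expr1 Expr2):
  T T |   T     T
  T F |   F     F
  F T |   T     F   ← differ
  F F |   T     T
Counterexample: C=F, Z=T gives Expr1 = T but Expr2 = F, so the expressions are NOT logically equivalent.

No


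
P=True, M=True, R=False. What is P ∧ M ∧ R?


P = True, M = True, R = False
Expression: P ∧ M ∧ R
Step 1: P ∧ M = True AND True = True
Step 2: (True) ∧ R = True AND False = False

False


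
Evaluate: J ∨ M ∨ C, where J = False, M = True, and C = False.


J = False, M = True, C = False
Step 1: J ∨ M = False OR True = True
Step 2: True ∨ C = True OR False = True
OR is true when at least one operand is true.

True


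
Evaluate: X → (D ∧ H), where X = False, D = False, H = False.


X = False, D = False, H = False
Step 1: D ∧ H = False AND False = False
Step 2: X → (False): false only when X=True and consequent=False.
Result: True

True


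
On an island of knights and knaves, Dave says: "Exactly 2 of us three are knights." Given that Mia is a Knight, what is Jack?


Dave claims exactly 2 knights among Dave, Mia, Jack.
Given: Mia is a Knight.

Case 1: Dave is a Knight (tells truth)
  Then exactly 2 of the three are knights.
  Counting Dave, Mia: 2 knight(s) so far. Need 0 more → Jack = Knave.
Case 2: Dave is a Knave (lies)
  Then the count is NOT 2.
  If Jack = Knight, count = 2 = 2 → claim would be true, contradicts lie.
  If Jack = Knave, count = 1 ≠ 2 → lie confirmed ✓

Jack is a Knave.

Knave


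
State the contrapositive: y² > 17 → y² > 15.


Original: If y² > 17, then y² > 15
Contrapositive: If ¬Q, then ¬P
Negate Q: not (y² > 15)
Negate P: not (y² > 17)

If not (y² > 15), then not (y² > 17).


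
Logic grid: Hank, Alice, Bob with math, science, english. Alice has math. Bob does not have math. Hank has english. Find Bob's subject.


From clues:
  Alice → math
  Hank → english
By elimination, Bob gets the remaining.

science


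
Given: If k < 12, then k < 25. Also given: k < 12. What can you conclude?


Modus ponens: P → Q, P ⊢ Q
P: k < 12
Q: k < 25
We have P → Q and P is true.
By modus ponens, Q must be true.

k < 25


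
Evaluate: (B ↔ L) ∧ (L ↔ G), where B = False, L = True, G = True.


B = False, L = True, G = True
Step 1: B ↔ L is true when B and L have the same value. Result: False
Step 2: L ↔ G is true when L and G have the same value. Result: True
Step 3: False ∧ True = False

False


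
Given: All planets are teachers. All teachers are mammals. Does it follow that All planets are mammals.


Premise 1: All planets are teachers.
Premise 2: All teachers are mammals.
Conclusion: All planets are mammals.
Barbara syllogism (AAA-1): All A are B, All B are C → All A are C.
Middle term (teachers) distributed in premise 2.

Valid


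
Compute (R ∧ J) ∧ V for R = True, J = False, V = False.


R = True, J = False, V = False
Step 1: R ∧ J = True AND False = False
Step 2: False ∧ V = False AND False = False
AND is true only when ALL operands are true.

False


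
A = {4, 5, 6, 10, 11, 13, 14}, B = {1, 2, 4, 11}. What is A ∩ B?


A = {4, 5, 6, 10, 11, 13, 14}
B = {1, 2, 4, 11}
Operation: intersection
Elements in both: 4, 11

{4, 11}


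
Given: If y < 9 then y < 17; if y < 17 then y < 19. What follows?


Hypothetical syllogism: P → Q, Q → R ⊢ P → R
Premise 1: y < 9 → y < 17
Premise 2: y < 17 → y < 19
Chain the implications: the middle term (y < 17) links the two.
Conclusion: If y < 9, then y < 19.

If y < 9, then y < 19.


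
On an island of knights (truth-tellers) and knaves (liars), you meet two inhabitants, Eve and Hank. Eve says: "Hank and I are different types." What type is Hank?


Eve says: "Hank and I are different types."
Case 1: Eve is a Knight (truth-teller)
  Statement is true → they ARE different → Hank is a Knave
Case 2: Eve is a Knave (liar)
  Statement is false → they are NOT different → Hank is a Knave
In both cases, Hank is a Knave.

Knave


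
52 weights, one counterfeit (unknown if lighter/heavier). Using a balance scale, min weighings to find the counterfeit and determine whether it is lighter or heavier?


Let n = 52. 104 possibilities (n weights × lighter/heavier); each weighing has 3 outcomes.
Bound for k weighings: say the first weighing puts j weights on each pan. If it tips, the 2j weighed weights remain suspects (each with a known direction) and k-1 weighings give 3^(k-1) outcomes; 3^(k-1) is odd, so 2j ≤ 3^(k-1) - 1. If it balances, the n - 2j unweighed weights remain with direction unknown: 2(n - 2j) ≤ 3^(k-1) - 1 by the same parity argument. Adding, n ≤ (3^(k-1) - 1) + (3^(k-1) - 1)/2 = (3^k - 3)/2, and the classical three-group strategy achieves this (3 weights in 2 weighings, 12 in 3, 39 in 4, 120 in 5).
So we need the smallest k with (3^k - 3)/2 ≥ 52.
k = 4: (3^4 - 3)/2 = 39 < 52 ✗
k = 5: (3^5 - 3)/2 = 120 ≥ 52 ✓

5


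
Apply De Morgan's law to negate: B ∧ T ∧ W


De Morgan's law: ¬(P ∧ Q ∧ R) ≡ ¬P ∨ ¬Q ∨ ¬R
¬(B ∧ T ∧ W) = ¬B ∨ ¬T ∨ ¬W

¬B ∨ ¬T ∨ ¬W


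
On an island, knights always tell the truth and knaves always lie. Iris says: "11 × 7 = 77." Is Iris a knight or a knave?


Statement: "11 × 7 = 77."
Actual: 11 × 7 = 77
Claimed: 77
Statement is TRUE → Iris tells the truth → Knight

Knight


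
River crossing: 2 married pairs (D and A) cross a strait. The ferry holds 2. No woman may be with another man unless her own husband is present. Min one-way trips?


Label couples D and A.
1. WD+WA → (far: WD,WA; near: HD,HA)
2. WD ←   (far: WA; near: HD,HA,WD)
3. HD+HA → (far: HD,HA,WA; near: WD)
4. HD ←   (far: HA,WA; near: HD,WD)  — HD returns, since WD is alone on near bank
5. HD+WD → (far: all four; near: empty)
Every state respects the constraint.
Minimum trips = 5

5


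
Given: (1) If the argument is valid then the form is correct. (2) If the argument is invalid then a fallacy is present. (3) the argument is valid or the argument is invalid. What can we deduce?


Constructive dilemma: (P → Q) ∧ (R → S), P ∨ R ⊢ Q ∨ S
Premise 1: the argument is valid → the form is correct
Premise 2: the argument is invalid → a fallacy is present
Premise 3: the argument is valid ∨ the argument is invalid
Case 1: Assuming the argument is valid, then by Premise 1, the form is correct.
Case 2: Assuming the argument is invalid, then by Premise 2, a fallacy is present.
Since one of the argument is valid or the argument is invalid must hold, we get the form is correct or a fallacy is present.

The form is correct or a fallacy is present.


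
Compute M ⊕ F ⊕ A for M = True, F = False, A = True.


M = True, F = False, A = True
Step 1: M ⊕ F = True XOR False = True
Step 2: True ⊕ A = True XOR True = False
XOR is true when an odd number of operands are true.

False


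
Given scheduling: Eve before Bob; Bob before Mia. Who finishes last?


Constraints: Eve before Bob; Bob before Mia
The last task can have nothing scheduled after it, so it must never appear on the left of a 'before'.
Tasks appearing before some other task: Eve, Bob.
The only task not in that list is Mia → it is last.

Mia


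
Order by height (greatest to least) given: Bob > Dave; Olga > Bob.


Constraints: Bob > Dave; Olga > Bob
Method: at each step, the next-highest is the one remaining person who never appears on the smaller side of a constraint between remaining people.
  Step 1: remaining {Dave, Olga, Bob}; on the smaller side: {Dave, Bob} → Olga is next (Olga > Bob).
  Step 2: remaining {Dave, Bob}; on the smaller side: {Dave} → Bob is next (Bob > Dave).
  Step 3: only Dave remains → lowest.
Final ranking (highest to lowest):

Olga > Bob > Dave


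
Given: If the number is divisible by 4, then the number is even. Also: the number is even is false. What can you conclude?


Modus tollens: P → Q, ¬Q ⊢ ¬P
P: the number is divisible by 4
Q: the number is even
We have P → Q and Q is false.
By modus tollens, P must be false.

It is not the case that the number is divisible by 4


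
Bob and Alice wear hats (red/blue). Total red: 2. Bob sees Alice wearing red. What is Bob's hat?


Total red = 2, Alice = red
Red accounted for: 1
Remaining for Bob: 1
Bob's hat is red.

red


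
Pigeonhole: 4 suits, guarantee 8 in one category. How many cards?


Pigeonhole: to guarantee k in one of n categories, need (k-1)×n + 1.
k = 8, n = 4
Minimum = (8-1) × 4 + 1 = 7 × 4 + 1

29


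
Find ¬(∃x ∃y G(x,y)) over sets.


Original: ∃x ∃y G(x,y)
Rule: ¬∀→∃, ¬∃→∀, negate predicate.
Negation: ∀x ∀y ¬G(x,y)

∀x ∀y ¬G(x,y)


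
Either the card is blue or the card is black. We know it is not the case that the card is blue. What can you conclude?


Disjunctive syllogism: P ∨ Q, ¬P ⊢ Q
Disjunction: the card is blue ∨ the card is black
We know it is not the case that the card is blue.
By disjunctive syllogism, the other disjunct must be true.

The card is black


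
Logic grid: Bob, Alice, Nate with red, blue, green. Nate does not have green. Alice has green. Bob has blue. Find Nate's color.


From clues:
  Bob → blue
  Alice → green
By elimination, Nate gets the remaining.

red


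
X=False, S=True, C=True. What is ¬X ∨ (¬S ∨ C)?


X = False, S = True, C = True
Expression: ¬X ∨ (¬S ∨ C)
Step 1: ¬S = NOT True = False
Step 2: ¬S ∨ C = False OR True = True
Step 3: ¬X = NOT False = True
Step 4: (True) ∨ (True) = True OR True = True

True


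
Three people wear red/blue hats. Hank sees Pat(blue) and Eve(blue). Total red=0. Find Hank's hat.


Total red = 0, seen red = 0
Own red = 0 - 0 = 0
Hank's hat is blue.

blue


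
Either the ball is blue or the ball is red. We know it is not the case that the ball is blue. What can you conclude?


Disjunctive syllogism: P ∨ Q, ¬P ⊢ Q
Disjunction: the ball is blue ∨ the ball is red
We know it is not the case that the ball is blue.
By disjunctive syllogism, the other disjunct must be true.

The ball is red


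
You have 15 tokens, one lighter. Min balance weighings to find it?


Each weighing has 3 outcomes (left heavy / balance / right heavy), so k weighings distinguish at most 3^k cases; splitting into three near-equal groups achieves this.
Need 3^k ≥ 15: 3^2 = 9 < 15 ≤ 3^3 = 27
k = ⌈log₃(15)⌉ = 3

3


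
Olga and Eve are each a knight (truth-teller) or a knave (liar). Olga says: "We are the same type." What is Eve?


Olga says: "We are the same type."
Case 1: Olga is a Knight (truth-teller)
  Statement is true → they ARE the same → Eve is also a Knight
Case 2: Olga is a Knave (liar)
  Statement is false → they are NOT the same → Eve is a Knight
In both cases, Eve is a Knight.

Knight


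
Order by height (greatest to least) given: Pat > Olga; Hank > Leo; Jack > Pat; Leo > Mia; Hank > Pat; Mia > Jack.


Constraints: Pat > Olga; Hank > Leo; Jack > Pat; Leo > Mia; Hank > Pat; Mia > Jack
Method: at each step, the next-highest is the one remaining person who never appears on the smaller side of a constraint between remaining people.
  Step 1: remaining {Leo, Olga, Mia, Pat, Hank, Jack}; on the smaller side: {Leo, Olga, Mia, Pat, Jack} → Hank is next (Hank > Leo; Hank > Pat).
  Step 2: remaining {Leo, Olga, Mia, Pat, Jack}; on the smaller side: {Olga, Mia, Pat, Jack} → Leo is next (Leo > Mia).
  Step 3: remaining {Olga, Mia, Pat, Jack}; on the smaller side: {Olga, Pat, Jack} → Mia is next (Mia > Jack).
  Step 4: remaining {Olga, Pat, Jack}; on the smaller side: {Olga, Pat} → Jack is next (Jack > Pat).
  Step 5: remaining {Olga, Pat}; on the smaller side: {Olga} → Pat is next (Pat > Olga).
  Step 6: only Olga remains → lowest.
Final ranking (highest to lowest):

Hank > Leo > Mia > Jack > Pat > Olga


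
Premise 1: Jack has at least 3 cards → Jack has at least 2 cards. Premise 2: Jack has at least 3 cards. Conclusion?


Modus ponens: P → Q, P ⊢ Q
P: Jack has at least 3 cards
Q: Jack has at least 2 cards
We have P → Q and P is true.
By modus ponens, Q must be true.

Jack has at least 2 cards


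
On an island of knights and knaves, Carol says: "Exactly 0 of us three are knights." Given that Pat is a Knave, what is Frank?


Carol claims exactly 0 knights among Carol, Pat, Frank.
Given: Pat is a Knave.

Case 1: Carol is a Knight (tells truth)
  Then exactly 0 of the three are knights.
  Counting Carol, Pat: 1 knight(s) so far. Need -1 more → impossible.
Case 2: Carol is a Knave (lies)
  Then the count is NOT 0.
  If Frank = Knave, count = 0 = 0 → claim would be true, contradicts lie.
  If Frank = Knight, count = 1 ≠ 0 → lie confirmed ✓

Frank is a Knight.

Knight


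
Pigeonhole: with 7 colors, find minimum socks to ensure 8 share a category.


Pigeonhole: to guarantee k in one of n categories, need (k-1)×n + 1.
k = 8, n = 7
Minimum = (8-1) × 7 + 1 = 7 × 7 + 1

50


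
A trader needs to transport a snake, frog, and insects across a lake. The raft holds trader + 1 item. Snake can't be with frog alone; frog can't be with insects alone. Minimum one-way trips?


1. trader+frog → 2. trader ← 3. trader+snake → 4. trader+frog ← 5. trader+insects → 6. trader ← 7. trader+frog →
Minimum trips = 7

7


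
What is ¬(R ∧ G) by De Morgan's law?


De Morgan's law: ¬(P ∧ Q) ≡ ¬P ∨ ¬Q
¬(R ∧ G) = ¬R ∨ ¬G

¬R ∨ ¬G


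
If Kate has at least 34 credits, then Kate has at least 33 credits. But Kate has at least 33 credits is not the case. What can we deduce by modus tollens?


Modus tollens: P → Q, ¬Q ⊢ ¬P
P: Kate has at least 34 credits
Q: Kate has at least 33 credits
We have P → Q and Q is false.
By modus tollens, P must be false.

It is not the case that Kate has at least 34 credits


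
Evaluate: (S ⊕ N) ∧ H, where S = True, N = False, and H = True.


S = True, N = False, H = True
Step 1: S ⊕ N = True XOR False = True
Step 2: True ∧ H = True AND True = True
XOR true when exactly one of S,N is true; then AND with H.

True


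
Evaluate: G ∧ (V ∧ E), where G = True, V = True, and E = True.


G = True, V = True, E = True
Step 1: V ∧ E = True AND True = True
Step 2: G ∧ True = True AND True = True
AND is true only when ALL operands are true.

True


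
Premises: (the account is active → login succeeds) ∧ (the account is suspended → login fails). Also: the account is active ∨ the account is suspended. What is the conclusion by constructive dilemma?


Constructive dilemma: (P → Q) ∧ (R → S), P ∨ R ⊢ Q ∨ S
Premise 1: the account is active → login succeeds
Premise 2: the account is suspended → login fails
Premise 3: the account is active ∨ the account is suspended
Case 1: Assuming the account is active, then by Premise 1, login succeeds.
Case 2: Assuming the account is suspended, then by Premise 2, login fails.
Since one of the account is active or the account is suspended must hold, we get login succeeds or login fails.

Login succeeds or login fails.


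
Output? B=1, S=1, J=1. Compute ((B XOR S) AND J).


B XOR S = 1^1 = 0
0 AND 1 = 0

0


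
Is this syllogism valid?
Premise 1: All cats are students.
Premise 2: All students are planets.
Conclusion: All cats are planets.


Premise 1: All cats are students.
Premise 2: All students are planets.
Conclusion: All cats are planets.
Barbara syllogism (AAA-1): All A are B, All B are C → All A are C.
Middle term (students) distributed in premise 2.

Valid


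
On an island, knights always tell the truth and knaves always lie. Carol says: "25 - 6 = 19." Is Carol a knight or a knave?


Statement: "25 - 6 = 19."
Actual: 25 - 6 = 19
Claimed: 19
Statement is TRUE → Carol tells the truth → Knight

Knight


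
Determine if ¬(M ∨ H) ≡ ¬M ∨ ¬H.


Expression 1: ¬(M ∨ H)
Expression 2: ¬M ∨ ¬H
Truth table (M H | Expr1 Expr2):
  T T |   F     F
  T F |   F     T   ← differ
  F T |   F     T   ← differ
  F F |   T     T
Counterexample: M=T, H=F gives Expr1 = F but Expr2 = T, so the expressions are NOT logically equivalent.

No


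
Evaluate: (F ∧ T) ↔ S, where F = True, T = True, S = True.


F = True, T = True, S = True
Step 1: F ∧ T = True AND True = True
Step 2: (True) ↔ S: true when both sides have same truth value.
Result: True ↔ True = True

True


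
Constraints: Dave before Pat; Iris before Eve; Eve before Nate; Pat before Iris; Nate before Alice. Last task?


Constraints: Dave before Pat; Iris before Eve; Eve before Nate; Pat before Iris; Nate before Alice
The last task can have nothing scheduled after it, so it must never appear on the left of a 'before'.
Tasks appearing before some other task: Dave, Iris, Eve, Pat, Nate.
The only task not in that list is Alice → it is last.

Alice


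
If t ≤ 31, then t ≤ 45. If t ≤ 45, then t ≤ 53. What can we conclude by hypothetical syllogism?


Hypothetical syllogism: P → Q, Q → R ⊢ P → R
Premise 1: t ≤ 31 → t ≤ 45
Premise 2: t ≤ 45 → t ≤ 53
Chain the implications: the middle term (t ≤ 45) links the two.
Conclusion: If t ≤ 31, then t ≤ 53.

If t ≤ 31, then t ≤ 53.


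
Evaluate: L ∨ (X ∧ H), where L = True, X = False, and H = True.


L = True, X = False, H = True
Step 1: X ∧ H = False AND True = False
Step 2: L ∨ False = True OR False = True
AND evaluated first (higher precedence); then OR applied.

True


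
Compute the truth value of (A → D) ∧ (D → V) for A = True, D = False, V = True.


A = True, D = False, V = True
Step 1: A → D is false only when A=True and D=False. Result: False
Step 2: D → V is false only when D=True and V=False. Result: True
Step 3: False ∧ True = False

False


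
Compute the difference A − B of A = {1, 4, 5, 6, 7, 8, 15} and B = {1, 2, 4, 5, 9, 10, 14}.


A = {1, 4, 5, 6, 7, 8, 15}
B = {1, 2, 4, 5, 9, 10, 14}
Operation: difference A − B
In A but not B: 6, 7, 8, 15

{6, 7, 8, 15}


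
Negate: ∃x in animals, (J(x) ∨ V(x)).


Original: ∃x (J(x) ∨ V(x))
Rule: ¬∀→∃, ¬∃→∀, negate predicate.
Negation: ∀x (¬J(x) ∧ ¬V(x))

∀x (¬J(x) ∧ ¬V(x))


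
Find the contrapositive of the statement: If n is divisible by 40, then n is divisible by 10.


Original: If n is divisible by 40, then n is divisible by 10
Contrapositive: If ¬Q, then ¬P
Negate Q: not (n is divisible by 10)
Negate P: not (n is divisible by 40)

If not (n is divisible by 10), then not (n is divisible by 40).


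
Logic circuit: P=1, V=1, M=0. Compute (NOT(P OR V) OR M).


P OR V = 1
NOT(1) = 0
0 OR 0 = 0

0


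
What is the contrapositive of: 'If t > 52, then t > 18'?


Original: If t > 52, then t > 18
Contrapositive: If ¬Q, then ¬P
Negate Q: not (t > 18)
Negate P: not (t > 52)

If not (t > 18), then not (t > 52).


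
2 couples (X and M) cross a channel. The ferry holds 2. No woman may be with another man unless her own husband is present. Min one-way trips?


Label couples X and M.
1. WX+WM → (far: WX,WM; near: HX,HM)
2. WX ←   (far: WM; near: HX,HM,WX)
3. HX+HM → (far: HX,HM,WM; near: WX)
4. HX ←   (far: HM,WM; near: HX,WX)  — HX returns, since WX is alone on near bank
5. HX+WX → (far: all four; near: empty)
Every state respects the constraint.
Minimum trips = 5

5


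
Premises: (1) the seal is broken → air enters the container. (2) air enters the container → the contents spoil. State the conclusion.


Hypothetical syllogism: P → Q, Q → R ⊢ P → R
Premise 1: the seal is broken → air enters the container
Premise 2: air enters the container → the contents spoil
Chain the implications: the middle term (air enters the container) links the two.
Conclusion: If the seal is broken, then the contents spoil.

If the seal is broken, then the contents spoil.


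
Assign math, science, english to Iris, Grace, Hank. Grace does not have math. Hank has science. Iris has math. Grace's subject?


From clues:
  Hank → science
  Iris → math
By elimination, Grace gets the remaining.

english


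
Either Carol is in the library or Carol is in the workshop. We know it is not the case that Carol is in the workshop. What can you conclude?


Disjunctive syllogism: P ∨ Q, ¬P ⊢ Q
Disjunction: Carol is in the library ∨ Carol is in the workshop
We know it is not the case that Carol is in the workshop.
By disjunctive syllogism, the other disjunct must be true.

Carol is in the library


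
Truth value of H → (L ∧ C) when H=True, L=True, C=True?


H = True, L = True, C = True
Expression: H → (L ∧ C)
Step 1: L ∧ C = True AND True = True
Step 2: H → (True) = True → True = True

True


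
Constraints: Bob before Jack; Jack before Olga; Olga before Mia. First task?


Constraints: Bob before Jack; Jack before Olga; Olga before Mia
The first task can have nothing scheduled before it, so it must never appear on the right of a 'before'.
Tasks appearing after some 'before': Jack, Olga, Mia.
The only task not in that list is Bob → it is first.

Bob


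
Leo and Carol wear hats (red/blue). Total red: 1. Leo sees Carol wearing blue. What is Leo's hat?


Total red = 1, Carol = blue
Red accounted for: 0
Remaining for Leo: 1
Leo's hat is red.

red


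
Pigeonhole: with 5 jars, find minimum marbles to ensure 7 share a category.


Pigeonhole: to guarantee k in one of n categories, need (k-1)×n + 1.
k = 7, n = 5
Minimum = (7-1) × 5 + 1 = 6 × 5 + 1

31


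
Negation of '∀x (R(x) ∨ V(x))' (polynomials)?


Original: ∀x (R(x) ∨ V(x))
Rule: ¬∀→∃, ¬∃→∀, negate predicate.
Negation: ∃x (¬R(x) ∧ ¬V(x))

∃x (¬R(x) ∧ ¬V(x))


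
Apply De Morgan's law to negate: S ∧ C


De Morgan's law: ¬(P ∧ Q) ≡ ¬P ∨ ¬Q
¬(S ∧ C) = ¬S ∨ ¬C

¬S ∨ ¬C


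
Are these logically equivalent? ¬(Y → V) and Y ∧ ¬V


Expression 1: ¬(Y → V)
Expression 2: Y ∧ ¬V
Truth table (Y V | Expr1 Expr2):
  T T |   F     F
  T F |   T     T
  F T |   F     F
  F F |   F     F
All 4 rows agree, so the expressions are logically equivalent.

Yes


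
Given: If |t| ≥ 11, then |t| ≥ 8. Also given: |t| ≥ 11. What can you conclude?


Modus ponens: P → Q, P ⊢ Q
P: |t| ≥ 11
Q: |t| ≥ 8
We have P → Q and P is true.
By modus ponens, Q must be true.

|t| ≥ 8


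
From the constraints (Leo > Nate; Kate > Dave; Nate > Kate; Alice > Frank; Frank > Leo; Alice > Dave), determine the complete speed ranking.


Constraints: Leo > Nate; Kate > Dave; Nate > Kate; Alice > Frank; Frank > Leo; Alice > Dave
Method: at each step, the next-highest is the one remaining person who never appears on the smaller side of a constraint between remaining people.
  Step 1: remaining {Alice, Dave, Kate, Frank, Nate, Leo}; on the smaller side: {Dave, Kate, Frank, Nate, Leo} → Alice is next (Alice > Frank; Alice > Dave).
  Step 2: remaining {Dave, Kate, Frank, Nate, Leo}; on the smaller side: {Dave, Kate, Nate, Leo} → Frank is next (Frank > Leo).
  Step 3: remaining {Dave, Kate, Nate, Leo}; on the smaller side: {Dave, Kate, Nate} → Leo is next (Leo > Nate).
  Step 4: remaining {Dave, Kate, Nate}; on the smaller side: {Dave, Kate} → Nate is next (Nate > Kate).
  Step 5: remaining {Dave, Kate}; on the smaller side: {Dave} → Kate is next (Kate > Dave).
  Step 6: only Dave remains → lowest.
Final ranking (highest to lowest):

Alice > Frank > Leo > Nate > Kate > Dave


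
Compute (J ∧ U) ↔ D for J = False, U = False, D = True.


J = False, U = False, D = True
Step 1: J ∧ U = False AND False = False
Step 2: (False) ↔ D: true when both sides have same truth value.
Result: False ↔ True = False

False


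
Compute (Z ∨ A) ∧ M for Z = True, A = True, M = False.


Z = True, A = True, M = False
Step 1: Z ∨ A = True OR True = True
Step 2: True ∧ M = True AND False = False
OR is true when at least one operand is true; AND requires both.

False


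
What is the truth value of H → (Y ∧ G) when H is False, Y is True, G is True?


H = False, Y = True, G = True
Step 1: Y ∧ G = True AND True = True
Step 2: H → (True): false only when H=True and consequent=False.
Result: True

True


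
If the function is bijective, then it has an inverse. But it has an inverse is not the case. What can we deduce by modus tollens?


Modus tollens: P → Q, ¬Q ⊢ ¬P
P: the function is bijective
Q: it has an inverse
We have P → Q and Q is false.
By modus tollens, P must be false.

It is not the case that the function is bijective


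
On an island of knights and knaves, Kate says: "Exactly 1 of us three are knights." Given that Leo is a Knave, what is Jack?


Kate claims exactly 1 knights among Kate, Leo, Jack.
Given: Leo is a Knave.

Case 1: Kate is a Knight (tells truth)
  Then exactly 1 of the three are knights.
  Counting Kate, Leo: 1 knight(s) so far. Need 0 more → Jack = Knave.
Case 2: Kate is a Knave (lies)
  Then the count is NOT 1.
  If Jack = Knight, count = 1 = 1 → claim would be true, contradicts lie.
  If Jack = Knave, count = 0 ≠ 1 → lie confirmed ✓

Jack is a Knave.

Knave
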